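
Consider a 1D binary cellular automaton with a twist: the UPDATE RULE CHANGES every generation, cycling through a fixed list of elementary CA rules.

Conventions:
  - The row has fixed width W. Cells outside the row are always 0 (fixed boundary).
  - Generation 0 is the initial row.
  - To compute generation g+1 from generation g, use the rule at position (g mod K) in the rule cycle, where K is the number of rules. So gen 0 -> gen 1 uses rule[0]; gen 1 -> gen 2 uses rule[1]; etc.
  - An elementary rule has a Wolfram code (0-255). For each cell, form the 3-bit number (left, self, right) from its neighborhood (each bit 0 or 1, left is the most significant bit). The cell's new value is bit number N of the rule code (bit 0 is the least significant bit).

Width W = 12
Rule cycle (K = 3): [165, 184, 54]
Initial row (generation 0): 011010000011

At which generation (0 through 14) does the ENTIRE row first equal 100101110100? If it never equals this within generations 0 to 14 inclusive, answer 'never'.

Gen 0: 011010000011
Gen 1 (rule 165): 000110111000
Gen 2 (rule 184): 000101110100
Gen 3 (rule 54): 001110001110
Gen 4 (rule 165): 100100100100
Gen 5 (rule 184): 010010010010
Gen 6 (rule 54): 111111111111
Gen 7 (rule 165): 011111111110
Gen 8 (rule 184): 011111111101
Gen 9 (rule 54): 100000000011
Gen 10 (rule 165): 101111111000
Gen 11 (rule 184): 011111110100
Gen 12 (rule 54): 100000001110
Gen 13 (rule 165): 101111100100
Gen 14 (rule 184): 011111010010

Answer: never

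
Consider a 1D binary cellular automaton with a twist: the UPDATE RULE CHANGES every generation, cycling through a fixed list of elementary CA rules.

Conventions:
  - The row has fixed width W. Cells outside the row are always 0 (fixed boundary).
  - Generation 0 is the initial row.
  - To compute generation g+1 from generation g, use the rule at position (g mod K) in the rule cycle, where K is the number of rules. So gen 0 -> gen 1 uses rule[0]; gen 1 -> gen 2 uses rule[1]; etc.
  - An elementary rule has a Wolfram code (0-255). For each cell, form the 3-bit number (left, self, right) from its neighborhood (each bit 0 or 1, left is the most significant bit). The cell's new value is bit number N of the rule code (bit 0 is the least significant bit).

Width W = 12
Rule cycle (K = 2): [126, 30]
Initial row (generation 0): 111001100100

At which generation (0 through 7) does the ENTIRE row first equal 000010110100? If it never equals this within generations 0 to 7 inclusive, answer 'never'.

Answer: never

Derivation:
Gen 0: 111001100100
Gen 1 (rule 126): 101111111110
Gen 2 (rule 30): 101000000001
Gen 3 (rule 126): 111100000011
Gen 4 (rule 30): 100010000110
Gen 5 (rule 126): 110111001111
Gen 6 (rule 30): 100100111000
Gen 7 (rule 126): 111111101100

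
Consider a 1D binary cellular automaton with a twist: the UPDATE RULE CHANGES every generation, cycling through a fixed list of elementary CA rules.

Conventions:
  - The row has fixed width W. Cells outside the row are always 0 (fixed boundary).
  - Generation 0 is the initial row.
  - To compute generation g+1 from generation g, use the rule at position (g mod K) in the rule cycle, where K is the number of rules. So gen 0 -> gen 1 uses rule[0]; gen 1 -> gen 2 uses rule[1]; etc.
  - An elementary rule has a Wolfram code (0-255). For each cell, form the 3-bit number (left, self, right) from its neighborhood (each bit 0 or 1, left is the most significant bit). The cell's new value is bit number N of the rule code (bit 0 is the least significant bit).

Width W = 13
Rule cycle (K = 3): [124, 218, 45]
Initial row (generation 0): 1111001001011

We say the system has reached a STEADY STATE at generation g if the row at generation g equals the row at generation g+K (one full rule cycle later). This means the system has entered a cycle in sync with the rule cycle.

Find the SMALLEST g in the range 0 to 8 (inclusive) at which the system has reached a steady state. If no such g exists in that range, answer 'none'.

Answer: none

Derivation:
Gen 0: 1111001001011
Gen 1 (rule 124): 1001101101111
Gen 2 (rule 218): 0111101101111
Gen 3 (rule 45): 0100011011000
Gen 4 (rule 124): 0110011111100
Gen 5 (rule 218): 1111111111110
Gen 6 (rule 45): 1000000000000
Gen 7 (rule 124): 1100000000000
Gen 8 (rule 218): 1110000000000
Gen 9 (rule 45): 1000111111111
Gen 10 (rule 124): 1100100000001
Gen 11 (rule 218): 1111010000010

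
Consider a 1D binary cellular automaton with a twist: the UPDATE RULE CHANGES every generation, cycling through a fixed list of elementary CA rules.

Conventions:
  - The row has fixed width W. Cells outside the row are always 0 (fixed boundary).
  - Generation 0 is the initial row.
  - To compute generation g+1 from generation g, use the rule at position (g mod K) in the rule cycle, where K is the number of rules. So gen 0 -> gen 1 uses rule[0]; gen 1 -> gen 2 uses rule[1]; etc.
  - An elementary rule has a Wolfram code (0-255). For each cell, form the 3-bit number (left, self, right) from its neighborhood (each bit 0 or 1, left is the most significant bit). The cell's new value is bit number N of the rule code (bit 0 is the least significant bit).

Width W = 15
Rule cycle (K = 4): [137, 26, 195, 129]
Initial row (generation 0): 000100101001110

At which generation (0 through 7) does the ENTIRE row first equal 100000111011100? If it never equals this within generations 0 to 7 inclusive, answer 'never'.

Answer: never

Derivation:
Gen 0: 000100101001110
Gen 1 (rule 137): 110000000001100
Gen 2 (rule 26): 101000000011010
Gen 3 (rule 195): 000011111101000
Gen 4 (rule 129): 111001111000011
Gen 5 (rule 137): 110001110011010
Gen 6 (rule 26): 101011001110001
Gen 7 (rule 195): 000001010110110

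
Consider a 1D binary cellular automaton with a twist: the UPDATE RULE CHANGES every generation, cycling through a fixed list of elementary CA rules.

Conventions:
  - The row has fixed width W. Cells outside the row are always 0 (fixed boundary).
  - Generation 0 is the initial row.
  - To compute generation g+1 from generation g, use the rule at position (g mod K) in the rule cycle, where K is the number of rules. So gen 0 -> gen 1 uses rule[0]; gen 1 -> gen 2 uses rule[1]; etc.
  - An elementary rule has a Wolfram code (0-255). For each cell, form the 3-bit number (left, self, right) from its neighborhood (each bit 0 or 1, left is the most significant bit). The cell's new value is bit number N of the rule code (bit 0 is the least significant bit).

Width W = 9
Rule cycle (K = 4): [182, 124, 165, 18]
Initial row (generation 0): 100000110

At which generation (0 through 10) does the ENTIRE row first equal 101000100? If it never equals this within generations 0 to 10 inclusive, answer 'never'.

Answer: 4

Derivation:
Gen 0: 100000110
Gen 1 (rule 182): 110001001
Gen 2 (rule 124): 111001101
Gen 3 (rule 165): 010000011
Gen 4 (rule 18): 101000100
Gen 5 (rule 182): 111101110
Gen 6 (rule 124): 100111011
Gen 7 (rule 165): 100010100
Gen 8 (rule 18): 010100010
Gen 9 (rule 182): 111110111
Gen 10 (rule 124): 100011101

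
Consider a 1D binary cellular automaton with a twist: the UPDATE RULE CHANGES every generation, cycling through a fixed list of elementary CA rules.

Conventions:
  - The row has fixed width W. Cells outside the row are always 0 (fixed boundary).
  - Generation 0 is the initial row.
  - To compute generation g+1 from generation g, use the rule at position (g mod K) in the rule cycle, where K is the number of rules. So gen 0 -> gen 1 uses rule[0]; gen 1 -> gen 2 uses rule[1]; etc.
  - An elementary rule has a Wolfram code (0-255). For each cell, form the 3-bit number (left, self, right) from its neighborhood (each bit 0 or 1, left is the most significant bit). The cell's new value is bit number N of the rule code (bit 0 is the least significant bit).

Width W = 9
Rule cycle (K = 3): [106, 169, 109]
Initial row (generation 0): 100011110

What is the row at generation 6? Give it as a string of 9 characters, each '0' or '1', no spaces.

Gen 0: 100011110
Gen 1 (rule 106): 000110010
Gen 2 (rule 169): 110100000
Gen 3 (rule 109): 111101111
Gen 4 (rule 106): 100111001
Gen 5 (rule 169): 000110000
Gen 6 (rule 109): 110110111

Answer: 110110111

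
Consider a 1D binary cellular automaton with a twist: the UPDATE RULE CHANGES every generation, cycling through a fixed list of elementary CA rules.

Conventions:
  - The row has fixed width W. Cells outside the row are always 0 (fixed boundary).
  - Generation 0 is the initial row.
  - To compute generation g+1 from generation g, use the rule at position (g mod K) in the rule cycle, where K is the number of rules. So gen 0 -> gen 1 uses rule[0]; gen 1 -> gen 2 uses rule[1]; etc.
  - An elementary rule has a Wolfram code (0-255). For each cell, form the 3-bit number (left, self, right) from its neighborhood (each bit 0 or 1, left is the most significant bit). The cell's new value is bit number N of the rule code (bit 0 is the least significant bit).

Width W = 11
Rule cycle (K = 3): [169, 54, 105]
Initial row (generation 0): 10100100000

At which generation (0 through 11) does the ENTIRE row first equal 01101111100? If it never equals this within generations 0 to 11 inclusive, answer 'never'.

Gen 0: 10100100000
Gen 1 (rule 169): 01000001111
Gen 2 (rule 54): 11100010000
Gen 3 (rule 105): 10101000111
Gen 4 (rule 169): 01010010110
Gen 5 (rule 54): 11111111001
Gen 6 (rule 105): 10000001000
Gen 7 (rule 169): 00111100011
Gen 8 (rule 54): 01000010100
Gen 9 (rule 105): 00011001001
Gen 10 (rule 169): 11010000000
Gen 11 (rule 54): 00111000000

Answer: never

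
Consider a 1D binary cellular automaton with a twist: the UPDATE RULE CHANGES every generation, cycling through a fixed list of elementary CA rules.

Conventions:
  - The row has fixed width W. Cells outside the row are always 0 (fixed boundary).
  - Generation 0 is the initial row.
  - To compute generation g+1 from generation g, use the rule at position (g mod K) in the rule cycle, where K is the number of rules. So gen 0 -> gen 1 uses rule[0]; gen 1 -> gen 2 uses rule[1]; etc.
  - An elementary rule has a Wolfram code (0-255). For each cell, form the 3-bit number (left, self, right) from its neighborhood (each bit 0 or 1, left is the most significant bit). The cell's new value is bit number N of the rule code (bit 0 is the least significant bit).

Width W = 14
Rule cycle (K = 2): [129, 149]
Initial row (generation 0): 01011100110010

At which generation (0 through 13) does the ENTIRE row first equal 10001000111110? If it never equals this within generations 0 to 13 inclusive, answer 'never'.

Gen 0: 01011100110010
Gen 1 (rule 129): 00001000000000
Gen 2 (rule 149): 11101111111111
Gen 3 (rule 129): 01000111111110
Gen 4 (rule 149): 01110011111101
Gen 5 (rule 129): 00100001111000
Gen 6 (rule 149): 10111100110111
Gen 7 (rule 129): 00011000000010
Gen 8 (rule 149): 11000111111011
Gen 9 (rule 129): 00010011110000
Gen 10 (rule 149): 11011001101111
Gen 11 (rule 129): 00000000000110
Gen 12 (rule 149): 11111111110001
Gen 13 (rule 129): 01111111100100

Answer: never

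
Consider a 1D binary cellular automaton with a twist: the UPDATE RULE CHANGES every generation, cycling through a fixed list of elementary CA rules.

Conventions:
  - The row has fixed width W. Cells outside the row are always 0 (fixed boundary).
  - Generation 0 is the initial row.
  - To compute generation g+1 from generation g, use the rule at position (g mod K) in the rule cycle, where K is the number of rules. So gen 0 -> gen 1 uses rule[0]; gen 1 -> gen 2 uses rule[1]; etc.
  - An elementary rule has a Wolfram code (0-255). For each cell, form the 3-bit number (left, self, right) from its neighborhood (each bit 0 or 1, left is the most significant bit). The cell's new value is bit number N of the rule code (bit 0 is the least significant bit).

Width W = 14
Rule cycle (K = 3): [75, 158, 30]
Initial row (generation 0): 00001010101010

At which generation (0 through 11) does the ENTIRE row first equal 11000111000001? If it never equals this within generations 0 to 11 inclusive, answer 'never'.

Gen 0: 00001010101010
Gen 1 (rule 75): 11110000000000
Gen 2 (rule 158): 11101000000000
Gen 3 (rule 30): 10001100000000
Gen 4 (rule 75): 00111101111111
Gen 5 (rule 158): 01111001111110
Gen 6 (rule 30): 11000111000001
Gen 7 (rule 75): 11011101011110
Gen 8 (rule 158): 10011001011101
Gen 9 (rule 30): 11110111010001
Gen 10 (rule 75): 10010101000110
Gen 11 (rule 158): 11110101101101

Answer: 6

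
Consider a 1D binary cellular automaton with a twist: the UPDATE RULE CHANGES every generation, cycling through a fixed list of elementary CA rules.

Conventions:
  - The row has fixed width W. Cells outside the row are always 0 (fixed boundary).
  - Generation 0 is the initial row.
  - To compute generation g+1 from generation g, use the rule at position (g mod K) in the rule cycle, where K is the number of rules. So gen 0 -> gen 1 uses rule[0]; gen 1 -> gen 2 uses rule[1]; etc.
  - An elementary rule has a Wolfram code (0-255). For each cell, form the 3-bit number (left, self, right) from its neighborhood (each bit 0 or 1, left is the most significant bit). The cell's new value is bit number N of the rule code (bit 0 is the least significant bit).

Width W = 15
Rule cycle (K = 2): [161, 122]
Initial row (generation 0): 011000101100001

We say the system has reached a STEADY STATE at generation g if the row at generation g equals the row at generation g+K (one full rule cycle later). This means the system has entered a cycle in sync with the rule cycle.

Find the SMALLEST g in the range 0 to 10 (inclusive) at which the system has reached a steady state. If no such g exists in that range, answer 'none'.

Gen 0: 011000101100001
Gen 1 (rule 161): 000010010001100
Gen 2 (rule 122): 000101101011110
Gen 3 (rule 161): 110010010101100
Gen 4 (rule 122): 111101101011110
Gen 5 (rule 161): 011010010101100
Gen 6 (rule 122): 111101101011110
Gen 7 (rule 161): 011010010101100
Gen 8 (rule 122): 111101101011110
Gen 9 (rule 161): 011010010101100
Gen 10 (rule 122): 111101101011110
Gen 11 (rule 161): 011010010101100
Gen 12 (rule 122): 111101101011110

Answer: 4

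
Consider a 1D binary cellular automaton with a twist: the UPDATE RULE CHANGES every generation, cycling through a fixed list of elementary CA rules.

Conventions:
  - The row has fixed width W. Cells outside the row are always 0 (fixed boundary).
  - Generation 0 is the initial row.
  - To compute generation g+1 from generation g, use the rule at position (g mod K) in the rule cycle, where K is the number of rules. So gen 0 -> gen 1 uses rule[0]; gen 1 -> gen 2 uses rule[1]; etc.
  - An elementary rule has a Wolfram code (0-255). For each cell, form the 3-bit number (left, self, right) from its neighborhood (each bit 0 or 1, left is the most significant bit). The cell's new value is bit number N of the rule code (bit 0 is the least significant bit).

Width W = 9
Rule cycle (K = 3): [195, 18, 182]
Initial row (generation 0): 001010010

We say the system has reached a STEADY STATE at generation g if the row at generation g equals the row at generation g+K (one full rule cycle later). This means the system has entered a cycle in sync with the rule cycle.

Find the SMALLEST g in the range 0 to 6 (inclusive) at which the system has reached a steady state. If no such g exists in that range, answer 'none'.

Gen 0: 001010010
Gen 1 (rule 195): 110000100
Gen 2 (rule 18): 001001010
Gen 3 (rule 182): 011111111
Gen 4 (rule 195): 101111111
Gen 5 (rule 18): 000000000
Gen 6 (rule 182): 000000000
Gen 7 (rule 195): 111111111
Gen 8 (rule 18): 000000000
Gen 9 (rule 182): 000000000

Answer: 5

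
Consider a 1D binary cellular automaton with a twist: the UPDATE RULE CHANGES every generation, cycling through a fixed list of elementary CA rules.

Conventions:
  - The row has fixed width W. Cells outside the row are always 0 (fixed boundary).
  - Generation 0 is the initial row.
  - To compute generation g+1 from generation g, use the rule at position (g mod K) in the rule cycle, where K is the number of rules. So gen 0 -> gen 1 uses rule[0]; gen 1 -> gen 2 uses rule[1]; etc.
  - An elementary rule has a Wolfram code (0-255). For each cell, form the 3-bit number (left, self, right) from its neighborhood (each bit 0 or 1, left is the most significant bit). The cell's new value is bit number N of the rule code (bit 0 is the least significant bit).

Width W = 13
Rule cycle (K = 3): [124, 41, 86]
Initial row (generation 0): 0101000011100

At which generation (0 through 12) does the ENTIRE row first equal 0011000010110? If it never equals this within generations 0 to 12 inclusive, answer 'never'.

Gen 0: 0101000011100
Gen 1 (rule 124): 0111100010110
Gen 2 (rule 41): 0100001001100
Gen 3 (rule 86): 1110011110110
Gen 4 (rule 124): 1011010011111
Gen 5 (rule 41): 0110100010000
Gen 6 (rule 86): 1010110111000
Gen 7 (rule 124): 1111111101100
Gen 8 (rule 41): 1000000011001
Gen 9 (rule 86): 1100000101111
Gen 10 (rule 124): 1110000111001
Gen 11 (rule 41): 1000110100000
Gen 12 (rule 86): 1101010110000

Answer: never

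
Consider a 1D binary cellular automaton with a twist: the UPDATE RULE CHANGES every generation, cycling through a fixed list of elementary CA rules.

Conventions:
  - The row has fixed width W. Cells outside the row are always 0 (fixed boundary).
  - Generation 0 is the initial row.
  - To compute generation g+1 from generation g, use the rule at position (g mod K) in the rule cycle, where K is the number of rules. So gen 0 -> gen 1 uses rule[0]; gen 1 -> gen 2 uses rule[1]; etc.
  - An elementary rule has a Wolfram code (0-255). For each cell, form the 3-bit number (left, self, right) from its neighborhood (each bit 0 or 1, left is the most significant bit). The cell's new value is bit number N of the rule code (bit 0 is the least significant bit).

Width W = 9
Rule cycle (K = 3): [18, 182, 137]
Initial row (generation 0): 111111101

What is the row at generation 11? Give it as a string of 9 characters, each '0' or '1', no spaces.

Gen 0: 111111101
Gen 1 (rule 18): 000000000
Gen 2 (rule 182): 000000000
Gen 3 (rule 137): 111111111
Gen 4 (rule 18): 000000000
Gen 5 (rule 182): 000000000
Gen 6 (rule 137): 111111111
Gen 7 (rule 18): 000000000
Gen 8 (rule 182): 000000000
Gen 9 (rule 137): 111111111
Gen 10 (rule 18): 000000000
Gen 11 (rule 182): 000000000

Answer: 000000000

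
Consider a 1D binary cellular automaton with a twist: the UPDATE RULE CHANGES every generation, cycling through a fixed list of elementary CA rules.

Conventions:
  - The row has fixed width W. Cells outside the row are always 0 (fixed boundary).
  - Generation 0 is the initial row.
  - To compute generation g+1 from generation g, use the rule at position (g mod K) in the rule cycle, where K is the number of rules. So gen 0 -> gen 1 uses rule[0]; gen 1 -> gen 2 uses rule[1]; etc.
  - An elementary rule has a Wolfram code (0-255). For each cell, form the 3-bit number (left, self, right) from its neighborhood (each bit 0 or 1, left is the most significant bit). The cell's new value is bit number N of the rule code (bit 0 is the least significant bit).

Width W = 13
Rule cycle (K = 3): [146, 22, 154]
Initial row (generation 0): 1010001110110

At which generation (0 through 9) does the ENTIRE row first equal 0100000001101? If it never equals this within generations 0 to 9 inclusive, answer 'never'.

Gen 0: 1010001110110
Gen 1 (rule 146): 0001010100001
Gen 2 (rule 22): 0011010110011
Gen 3 (rule 154): 0110000101110
Gen 4 (rule 146): 1001001000101
Gen 5 (rule 22): 1111111101101
Gen 6 (rule 154): 1111111001000
Gen 7 (rule 146): 0111110110100
Gen 8 (rule 22): 1000000000110
Gen 9 (rule 154): 0100000001101

Answer: 9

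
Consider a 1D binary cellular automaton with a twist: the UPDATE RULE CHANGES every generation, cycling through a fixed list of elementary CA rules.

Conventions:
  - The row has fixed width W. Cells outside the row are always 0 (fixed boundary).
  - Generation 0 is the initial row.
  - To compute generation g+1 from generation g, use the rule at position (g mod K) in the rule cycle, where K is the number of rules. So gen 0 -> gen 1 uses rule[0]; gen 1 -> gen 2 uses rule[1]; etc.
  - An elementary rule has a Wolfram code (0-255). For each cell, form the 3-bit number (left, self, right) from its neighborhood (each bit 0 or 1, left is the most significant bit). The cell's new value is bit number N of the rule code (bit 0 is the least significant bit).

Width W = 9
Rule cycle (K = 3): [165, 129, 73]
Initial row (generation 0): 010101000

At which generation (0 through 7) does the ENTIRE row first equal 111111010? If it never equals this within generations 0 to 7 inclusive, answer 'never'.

Gen 0: 010101000
Gen 1 (rule 165): 011111011
Gen 2 (rule 129): 001110000
Gen 3 (rule 73): 101010111
Gen 4 (rule 165): 111111010
Gen 5 (rule 129): 011110000
Gen 6 (rule 73): 010010111
Gen 7 (rule 165): 010011010

Answer: 4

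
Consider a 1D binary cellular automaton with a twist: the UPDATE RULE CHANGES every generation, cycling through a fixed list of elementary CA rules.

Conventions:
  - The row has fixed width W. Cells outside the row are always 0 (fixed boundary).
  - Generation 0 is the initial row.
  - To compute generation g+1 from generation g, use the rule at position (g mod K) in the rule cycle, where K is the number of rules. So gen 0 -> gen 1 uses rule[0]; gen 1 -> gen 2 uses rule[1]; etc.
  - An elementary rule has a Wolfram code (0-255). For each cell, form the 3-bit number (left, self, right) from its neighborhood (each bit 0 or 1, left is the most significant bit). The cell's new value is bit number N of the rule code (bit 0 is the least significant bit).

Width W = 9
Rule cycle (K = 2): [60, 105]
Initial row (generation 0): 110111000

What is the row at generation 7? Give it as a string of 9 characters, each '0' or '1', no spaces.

Answer: 100001101

Derivation:
Gen 0: 110111000
Gen 1 (rule 60): 101100100
Gen 2 (rule 105): 011100001
Gen 3 (rule 60): 010010001
Gen 4 (rule 105): 000000100
Gen 5 (rule 60): 000000110
Gen 6 (rule 105): 111110110
Gen 7 (rule 60): 100001101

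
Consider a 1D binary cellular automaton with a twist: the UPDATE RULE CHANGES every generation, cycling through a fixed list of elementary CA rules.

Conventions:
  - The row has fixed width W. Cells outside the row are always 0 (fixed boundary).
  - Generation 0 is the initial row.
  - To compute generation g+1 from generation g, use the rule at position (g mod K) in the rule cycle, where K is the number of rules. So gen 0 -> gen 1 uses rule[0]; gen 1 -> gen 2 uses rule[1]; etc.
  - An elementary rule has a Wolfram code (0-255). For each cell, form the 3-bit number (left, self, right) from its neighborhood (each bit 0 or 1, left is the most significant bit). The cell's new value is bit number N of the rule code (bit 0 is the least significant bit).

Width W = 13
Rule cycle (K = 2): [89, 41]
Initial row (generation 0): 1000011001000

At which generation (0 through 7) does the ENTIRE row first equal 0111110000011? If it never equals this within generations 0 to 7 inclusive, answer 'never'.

Answer: never

Derivation:
Gen 0: 1000011001000
Gen 1 (rule 89): 0111011100111
Gen 2 (rule 41): 0100110000100
Gen 3 (rule 89): 0010111110011
Gen 4 (rule 41): 1001100000010
Gen 5 (rule 89): 0101111111001
Gen 6 (rule 41): 0011000000000
Gen 7 (rule 89): 1011111111111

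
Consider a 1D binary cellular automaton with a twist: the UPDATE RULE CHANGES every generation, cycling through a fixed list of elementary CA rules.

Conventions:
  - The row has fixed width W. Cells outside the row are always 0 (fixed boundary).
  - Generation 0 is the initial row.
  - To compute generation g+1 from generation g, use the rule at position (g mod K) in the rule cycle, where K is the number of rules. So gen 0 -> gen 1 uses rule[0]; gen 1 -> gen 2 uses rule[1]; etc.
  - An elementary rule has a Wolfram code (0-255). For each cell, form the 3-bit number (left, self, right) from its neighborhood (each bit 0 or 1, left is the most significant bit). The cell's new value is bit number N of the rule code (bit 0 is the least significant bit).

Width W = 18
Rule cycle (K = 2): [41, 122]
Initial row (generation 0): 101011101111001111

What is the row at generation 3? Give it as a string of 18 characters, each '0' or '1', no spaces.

Gen 0: 101011101111001111
Gen 1 (rule 41): 010110011000001000
Gen 2 (rule 122): 101111111100010100
Gen 3 (rule 41): 011000000001001001

Answer: 011000000001001001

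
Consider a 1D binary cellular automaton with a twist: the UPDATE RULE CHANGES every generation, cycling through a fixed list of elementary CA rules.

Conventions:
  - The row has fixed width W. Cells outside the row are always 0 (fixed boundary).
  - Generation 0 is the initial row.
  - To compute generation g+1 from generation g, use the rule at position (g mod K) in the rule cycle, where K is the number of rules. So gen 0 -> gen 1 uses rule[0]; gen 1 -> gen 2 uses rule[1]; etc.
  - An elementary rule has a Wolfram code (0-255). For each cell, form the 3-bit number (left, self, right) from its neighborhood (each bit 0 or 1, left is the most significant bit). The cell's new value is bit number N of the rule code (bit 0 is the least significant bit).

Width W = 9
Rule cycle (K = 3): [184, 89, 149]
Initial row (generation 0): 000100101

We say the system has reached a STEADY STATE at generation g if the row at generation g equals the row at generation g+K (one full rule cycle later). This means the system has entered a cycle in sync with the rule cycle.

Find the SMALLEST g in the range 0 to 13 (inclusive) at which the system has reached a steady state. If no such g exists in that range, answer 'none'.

Gen 0: 000100101
Gen 1 (rule 184): 000010010
Gen 2 (rule 89): 111001001
Gen 3 (rule 149): 010101101
Gen 4 (rule 184): 001011010
Gen 5 (rule 89): 100011001
Gen 6 (rule 149): 111000101
Gen 7 (rule 184): 110100010
Gen 8 (rule 89): 110011001
Gen 9 (rule 149): 001000101
Gen 10 (rule 184): 000100010
Gen 11 (rule 89): 110011001
Gen 12 (rule 149): 001000101
Gen 13 (rule 184): 000100010
Gen 14 (rule 89): 110011001
Gen 15 (rule 149): 001000101
Gen 16 (rule 184): 000100010

Answer: 8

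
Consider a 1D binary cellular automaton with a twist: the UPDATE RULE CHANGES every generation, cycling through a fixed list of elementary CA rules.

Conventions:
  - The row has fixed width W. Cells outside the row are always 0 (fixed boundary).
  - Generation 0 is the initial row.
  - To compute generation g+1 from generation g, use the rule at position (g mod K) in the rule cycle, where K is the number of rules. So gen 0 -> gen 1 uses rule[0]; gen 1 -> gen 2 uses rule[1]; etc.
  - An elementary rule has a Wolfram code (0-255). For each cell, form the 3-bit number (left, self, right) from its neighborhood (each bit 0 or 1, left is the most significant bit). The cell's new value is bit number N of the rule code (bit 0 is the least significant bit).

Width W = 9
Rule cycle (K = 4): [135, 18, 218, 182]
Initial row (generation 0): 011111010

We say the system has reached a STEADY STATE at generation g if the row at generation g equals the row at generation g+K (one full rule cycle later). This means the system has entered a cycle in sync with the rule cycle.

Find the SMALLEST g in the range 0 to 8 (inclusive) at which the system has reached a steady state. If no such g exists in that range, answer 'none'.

Gen 0: 011111010
Gen 1 (rule 135): 101110010
Gen 2 (rule 18): 000001101
Gen 3 (rule 218): 000011100
Gen 4 (rule 182): 000101010
Gen 5 (rule 135): 111101010
Gen 6 (rule 18): 000000001
Gen 7 (rule 218): 000000010
Gen 8 (rule 182): 000000111
Gen 9 (rule 135): 111111010
Gen 10 (rule 18): 000000001
Gen 11 (rule 218): 000000010
Gen 12 (rule 182): 000000111

Answer: 6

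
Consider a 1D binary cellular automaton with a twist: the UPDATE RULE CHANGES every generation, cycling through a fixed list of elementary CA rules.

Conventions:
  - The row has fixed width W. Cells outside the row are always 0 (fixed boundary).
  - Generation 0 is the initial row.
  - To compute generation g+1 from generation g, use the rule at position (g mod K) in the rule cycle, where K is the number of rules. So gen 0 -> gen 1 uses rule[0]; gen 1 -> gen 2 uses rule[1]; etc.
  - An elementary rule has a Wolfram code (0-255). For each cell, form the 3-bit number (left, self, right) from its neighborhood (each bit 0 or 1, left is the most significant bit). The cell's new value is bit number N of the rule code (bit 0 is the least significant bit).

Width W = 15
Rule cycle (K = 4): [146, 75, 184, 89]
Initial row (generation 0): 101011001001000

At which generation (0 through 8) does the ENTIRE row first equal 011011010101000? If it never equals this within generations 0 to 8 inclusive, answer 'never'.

Gen 0: 101011001001000
Gen 1 (rule 146): 000000110110100
Gen 2 (rule 75): 111111110110001
Gen 3 (rule 184): 111111101101000
Gen 4 (rule 89): 100000101100111
Gen 5 (rule 146): 010001000011010
Gen 6 (rule 75): 100110011111000
Gen 7 (rule 184): 010101011110100
Gen 8 (rule 89): 000000010010011

Answer: never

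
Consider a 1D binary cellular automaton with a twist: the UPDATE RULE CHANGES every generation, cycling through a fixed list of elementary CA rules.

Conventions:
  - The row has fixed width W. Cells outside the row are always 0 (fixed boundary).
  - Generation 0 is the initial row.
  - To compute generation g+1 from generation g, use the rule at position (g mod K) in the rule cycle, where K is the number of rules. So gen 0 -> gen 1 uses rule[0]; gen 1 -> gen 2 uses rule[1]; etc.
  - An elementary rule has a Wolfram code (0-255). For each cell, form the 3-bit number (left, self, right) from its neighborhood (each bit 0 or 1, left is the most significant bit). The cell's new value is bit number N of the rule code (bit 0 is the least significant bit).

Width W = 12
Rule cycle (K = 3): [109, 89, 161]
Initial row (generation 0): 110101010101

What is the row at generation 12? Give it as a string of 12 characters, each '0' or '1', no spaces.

Answer: 100100011111

Derivation:
Gen 0: 110101010101
Gen 1 (rule 109): 111111111111
Gen 2 (rule 89): 100000000001
Gen 3 (rule 161): 001111111100
Gen 4 (rule 109): 101000000101
Gen 5 (rule 89): 000111110000
Gen 6 (rule 161): 110011100111
Gen 7 (rule 109): 110010100101
Gen 8 (rule 89): 111000010000
Gen 9 (rule 161): 010011000111
Gen 10 (rule 109): 010011010101
Gen 11 (rule 89): 001011000000
Gen 12 (rule 161): 100100011111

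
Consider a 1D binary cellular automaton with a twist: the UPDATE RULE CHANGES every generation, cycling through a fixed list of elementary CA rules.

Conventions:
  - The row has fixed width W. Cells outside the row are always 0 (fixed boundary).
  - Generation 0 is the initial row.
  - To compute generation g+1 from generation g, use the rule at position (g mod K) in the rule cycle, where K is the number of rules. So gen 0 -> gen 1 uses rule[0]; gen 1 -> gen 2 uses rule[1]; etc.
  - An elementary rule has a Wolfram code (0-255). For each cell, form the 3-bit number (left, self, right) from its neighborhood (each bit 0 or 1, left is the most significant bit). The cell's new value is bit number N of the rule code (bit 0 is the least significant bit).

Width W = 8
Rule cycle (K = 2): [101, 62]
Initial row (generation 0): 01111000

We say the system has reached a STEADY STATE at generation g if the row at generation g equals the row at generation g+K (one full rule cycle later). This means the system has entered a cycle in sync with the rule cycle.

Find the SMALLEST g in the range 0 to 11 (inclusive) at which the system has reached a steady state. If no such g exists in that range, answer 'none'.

Gen 0: 01111000
Gen 1 (rule 101): 00001011
Gen 2 (rule 62): 00011110
Gen 3 (rule 101): 11000010
Gen 4 (rule 62): 10100111
Gen 5 (rule 101): 11100001
Gen 6 (rule 62): 10010011
Gen 7 (rule 101): 10010001
Gen 8 (rule 62): 11111011
Gen 9 (rule 101): 00001101
Gen 10 (rule 62): 00011011
Gen 11 (rule 101): 11001101
Gen 12 (rule 62): 10111011
Gen 13 (rule 101): 11001101

Answer: 11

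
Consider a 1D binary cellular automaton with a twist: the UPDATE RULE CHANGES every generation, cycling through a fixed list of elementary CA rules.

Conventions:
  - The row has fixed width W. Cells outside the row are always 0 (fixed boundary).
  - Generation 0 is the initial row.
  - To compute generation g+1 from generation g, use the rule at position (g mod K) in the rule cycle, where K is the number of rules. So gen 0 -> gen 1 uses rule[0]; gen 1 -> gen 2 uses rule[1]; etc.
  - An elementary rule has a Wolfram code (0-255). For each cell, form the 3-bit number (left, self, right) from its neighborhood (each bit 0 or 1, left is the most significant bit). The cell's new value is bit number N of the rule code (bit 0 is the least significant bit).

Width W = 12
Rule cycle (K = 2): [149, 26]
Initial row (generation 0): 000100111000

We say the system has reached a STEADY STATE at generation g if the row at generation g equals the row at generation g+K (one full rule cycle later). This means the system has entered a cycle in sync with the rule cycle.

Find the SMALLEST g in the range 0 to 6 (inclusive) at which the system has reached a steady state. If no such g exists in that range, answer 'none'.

Answer: 6

Derivation:
Gen 0: 000100111000
Gen 1 (rule 149): 110110010111
Gen 2 (rule 26): 100101100100
Gen 3 (rule 149): 110100010111
Gen 4 (rule 26): 100010100100
Gen 5 (rule 149): 111010110111
Gen 6 (rule 26): 100000100100
Gen 7 (rule 149): 111110110111
Gen 8 (rule 26): 100000100100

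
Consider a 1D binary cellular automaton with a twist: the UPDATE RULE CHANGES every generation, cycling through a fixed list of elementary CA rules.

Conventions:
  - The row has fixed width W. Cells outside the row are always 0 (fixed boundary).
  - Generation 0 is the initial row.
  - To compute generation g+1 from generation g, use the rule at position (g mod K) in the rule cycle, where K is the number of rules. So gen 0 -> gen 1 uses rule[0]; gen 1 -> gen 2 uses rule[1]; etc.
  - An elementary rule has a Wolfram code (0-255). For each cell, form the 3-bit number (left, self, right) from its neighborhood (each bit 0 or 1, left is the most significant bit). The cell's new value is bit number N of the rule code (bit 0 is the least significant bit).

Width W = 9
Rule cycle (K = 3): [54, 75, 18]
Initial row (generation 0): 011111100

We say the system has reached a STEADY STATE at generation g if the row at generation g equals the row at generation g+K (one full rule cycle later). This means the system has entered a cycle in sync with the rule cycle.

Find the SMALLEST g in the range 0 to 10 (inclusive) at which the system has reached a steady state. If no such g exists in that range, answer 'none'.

Gen 0: 011111100
Gen 1 (rule 54): 100000010
Gen 2 (rule 75): 001111100
Gen 3 (rule 18): 010000010
Gen 4 (rule 54): 111000111
Gen 5 (rule 75): 101011101
Gen 6 (rule 18): 000000000
Gen 7 (rule 54): 000000000
Gen 8 (rule 75): 111111111
Gen 9 (rule 18): 000000000
Gen 10 (rule 54): 000000000
Gen 11 (rule 75): 111111111
Gen 12 (rule 18): 000000000
Gen 13 (rule 54): 000000000

Answer: 6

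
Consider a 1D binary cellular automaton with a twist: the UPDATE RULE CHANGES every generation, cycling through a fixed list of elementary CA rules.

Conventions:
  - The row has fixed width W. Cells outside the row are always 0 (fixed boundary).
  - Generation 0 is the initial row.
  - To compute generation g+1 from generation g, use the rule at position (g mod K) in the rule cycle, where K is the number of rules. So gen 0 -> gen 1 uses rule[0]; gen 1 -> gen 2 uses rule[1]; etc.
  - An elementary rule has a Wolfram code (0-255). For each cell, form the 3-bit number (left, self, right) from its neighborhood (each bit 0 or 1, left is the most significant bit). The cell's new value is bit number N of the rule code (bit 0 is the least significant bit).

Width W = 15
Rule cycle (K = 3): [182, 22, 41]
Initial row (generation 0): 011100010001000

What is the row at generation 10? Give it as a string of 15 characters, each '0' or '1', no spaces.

Gen 0: 011100010001000
Gen 1 (rule 182): 101010111011100
Gen 2 (rule 22): 101010000000010
Gen 3 (rule 41): 010100111111000
Gen 4 (rule 182): 111111011110100
Gen 5 (rule 22): 000000000000110
Gen 6 (rule 41): 111111111110100
Gen 7 (rule 182): 011111111101110
Gen 8 (rule 22): 100000000000001
Gen 9 (rule 41): 001111111111100
Gen 10 (rule 182): 010111111111010

Answer: 010111111111010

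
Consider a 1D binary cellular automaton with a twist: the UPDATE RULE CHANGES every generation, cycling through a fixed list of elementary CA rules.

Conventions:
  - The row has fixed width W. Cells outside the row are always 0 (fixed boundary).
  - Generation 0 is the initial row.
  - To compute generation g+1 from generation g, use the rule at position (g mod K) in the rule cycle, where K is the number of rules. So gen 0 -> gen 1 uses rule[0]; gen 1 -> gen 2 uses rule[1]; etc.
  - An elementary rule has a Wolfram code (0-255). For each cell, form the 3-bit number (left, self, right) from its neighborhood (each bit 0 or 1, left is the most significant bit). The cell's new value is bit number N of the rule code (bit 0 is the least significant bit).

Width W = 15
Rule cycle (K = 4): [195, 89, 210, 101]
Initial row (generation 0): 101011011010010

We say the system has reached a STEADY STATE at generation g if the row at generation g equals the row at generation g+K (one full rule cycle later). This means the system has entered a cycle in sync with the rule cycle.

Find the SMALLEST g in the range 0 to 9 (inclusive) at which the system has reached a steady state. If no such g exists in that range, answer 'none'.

Answer: none

Derivation:
Gen 0: 101011011010010
Gen 1 (rule 195): 000001001000100
Gen 2 (rule 89): 111100100110011
Gen 3 (rule 210): 011111011011101
Gen 4 (rule 101): 000001101100111
Gen 5 (rule 195): 111110100101011
Gen 6 (rule 89): 100010010000011
Gen 7 (rule 210): 010101101000101
Gen 8 (rule 101): 011110111010111
Gen 9 (rule 195): 101110011000011
Gen 10 (rule 89): 001011011111011
Gen 11 (rule 210): 010001001111001
Gen 12 (rule 101): 010101000001001
Gen 13 (rule 195): 100000011110010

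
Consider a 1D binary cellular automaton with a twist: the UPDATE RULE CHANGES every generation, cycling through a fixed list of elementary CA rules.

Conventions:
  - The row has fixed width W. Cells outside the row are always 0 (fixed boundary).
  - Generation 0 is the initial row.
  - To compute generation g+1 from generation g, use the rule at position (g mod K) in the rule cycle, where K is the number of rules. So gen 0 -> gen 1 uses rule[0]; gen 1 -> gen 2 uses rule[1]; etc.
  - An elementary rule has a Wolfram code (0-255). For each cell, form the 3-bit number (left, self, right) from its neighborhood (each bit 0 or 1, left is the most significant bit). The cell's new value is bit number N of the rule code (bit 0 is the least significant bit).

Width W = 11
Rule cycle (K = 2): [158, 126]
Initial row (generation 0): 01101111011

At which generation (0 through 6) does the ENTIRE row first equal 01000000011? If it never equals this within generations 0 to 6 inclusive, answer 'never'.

Gen 0: 01101111011
Gen 1 (rule 158): 11001110010
Gen 2 (rule 126): 11111011111
Gen 3 (rule 158): 11110011110
Gen 4 (rule 126): 10011110011
Gen 5 (rule 158): 11111101110
Gen 6 (rule 126): 10000111011

Answer: never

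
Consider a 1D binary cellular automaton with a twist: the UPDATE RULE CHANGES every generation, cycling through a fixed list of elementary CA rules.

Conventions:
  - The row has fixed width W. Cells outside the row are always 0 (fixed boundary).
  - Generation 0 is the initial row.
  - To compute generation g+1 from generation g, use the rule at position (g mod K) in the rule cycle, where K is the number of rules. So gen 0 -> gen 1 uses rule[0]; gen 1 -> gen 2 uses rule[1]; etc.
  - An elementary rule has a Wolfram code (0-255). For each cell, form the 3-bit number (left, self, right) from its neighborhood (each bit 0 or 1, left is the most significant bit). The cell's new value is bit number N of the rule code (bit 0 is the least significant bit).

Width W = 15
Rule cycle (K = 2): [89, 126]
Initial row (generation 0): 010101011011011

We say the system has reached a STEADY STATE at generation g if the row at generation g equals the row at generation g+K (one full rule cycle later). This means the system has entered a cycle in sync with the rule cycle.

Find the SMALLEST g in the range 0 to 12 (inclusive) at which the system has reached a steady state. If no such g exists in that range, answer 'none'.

Answer: none

Derivation:
Gen 0: 010101011011011
Gen 1 (rule 89): 000000011011011
Gen 2 (rule 126): 000000111111111
Gen 3 (rule 89): 111110100000001
Gen 4 (rule 126): 100011110000011
Gen 5 (rule 89): 011010011111011
Gen 6 (rule 126): 111111110001111
Gen 7 (rule 89): 100000011101001
Gen 8 (rule 126): 110000110111111
Gen 9 (rule 89): 111110110100001
Gen 10 (rule 126): 100011111110011
Gen 11 (rule 89): 011010000011011
Gen 12 (rule 126): 111111000111111
Gen 13 (rule 89): 100001110100001
Gen 14 (rule 126): 110011011110011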